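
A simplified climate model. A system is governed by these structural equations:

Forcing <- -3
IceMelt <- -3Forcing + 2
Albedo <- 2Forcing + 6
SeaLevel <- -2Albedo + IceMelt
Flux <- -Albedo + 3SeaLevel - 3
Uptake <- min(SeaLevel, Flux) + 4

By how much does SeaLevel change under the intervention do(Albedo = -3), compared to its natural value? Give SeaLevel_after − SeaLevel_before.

The intervention breaks the incoming arrows to Albedo: Albedo <- 2Forcing + 6 no longer applies, and Albedo = -3.
IceMelt = -3Forcing + 2  [with Forcing=-3]  = 11
SeaLevel = -2Albedo + IceMelt  [with Albedo=-3, IceMelt=11]  = 17
Without intervention: IceMelt = -3Forcing + 2  [with Forcing=-3]  = 11; Albedo = 2Forcing + 6  [with Forcing=-3]  = 0; SeaLevel = -2Albedo + IceMelt  [with Albedo=0, IceMelt=11]  = 11.
Change = 17 − 11 = 6.

6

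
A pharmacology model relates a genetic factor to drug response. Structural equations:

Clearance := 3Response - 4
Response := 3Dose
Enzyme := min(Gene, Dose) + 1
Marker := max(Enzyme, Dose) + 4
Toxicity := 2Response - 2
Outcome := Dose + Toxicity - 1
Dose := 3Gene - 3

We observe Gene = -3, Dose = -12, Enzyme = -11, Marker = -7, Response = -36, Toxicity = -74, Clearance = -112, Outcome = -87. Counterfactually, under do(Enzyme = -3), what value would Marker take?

1

The intervention breaks the incoming arrows to Enzyme: Enzyme := min(Gene, Dose) + 1 no longer applies, and Enzyme = -3.
Dose = 3Gene - 3  [with Gene=-3]  = -12
Marker = max(Enzyme, Dose) + 4  [with Enzyme=-3, Dose=-12]  = 1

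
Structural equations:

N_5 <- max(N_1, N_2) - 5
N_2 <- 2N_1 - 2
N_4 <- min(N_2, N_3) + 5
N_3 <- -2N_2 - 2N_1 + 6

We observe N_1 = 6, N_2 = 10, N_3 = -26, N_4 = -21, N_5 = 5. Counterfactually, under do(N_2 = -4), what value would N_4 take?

1

Under do(N_2=-4), the mechanism N_2 <- 2N_1 - 2 is discarded; N_2 is fixed at -4.
N_3 = -2N_2 - 2N_1 + 6  [with N_2=-4, N_1=6]  = 2
N_4 = min(N_2, N_3) + 5  [with N_2=-4, N_3=2]  = 1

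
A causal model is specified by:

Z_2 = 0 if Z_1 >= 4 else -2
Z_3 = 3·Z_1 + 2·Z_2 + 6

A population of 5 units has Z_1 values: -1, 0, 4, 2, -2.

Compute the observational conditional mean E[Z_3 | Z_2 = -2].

E[Z_3|Z_2=-2] averages over only the 4 units with Z_2=-2 (Z_1 = -1, 0, 2, -2): Z_3 = -1, 2, 8, -4, mean 1.25.

1.25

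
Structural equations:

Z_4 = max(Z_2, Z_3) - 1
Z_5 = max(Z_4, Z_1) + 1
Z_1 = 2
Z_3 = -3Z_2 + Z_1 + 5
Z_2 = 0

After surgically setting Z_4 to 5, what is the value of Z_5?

6

Intervening sets Z_4 = 5 and removes its equation (Z_4 = max(Z_2, Z_3) - 1).
Z_5 = max(Z_4, Z_1) + 1  [with Z_4=5, Z_1=2]  = 6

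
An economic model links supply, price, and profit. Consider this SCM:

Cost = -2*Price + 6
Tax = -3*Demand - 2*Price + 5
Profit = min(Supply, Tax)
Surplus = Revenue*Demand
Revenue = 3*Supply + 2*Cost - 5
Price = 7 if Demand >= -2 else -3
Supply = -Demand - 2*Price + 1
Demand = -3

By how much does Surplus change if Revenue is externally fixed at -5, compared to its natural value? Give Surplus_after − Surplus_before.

do(Revenue=-5) replaces the equation Revenue = 3*Supply + 2*Cost - 5 with the constant Revenue = -5.
Surplus = Revenue*Demand  [with Revenue=-5, Demand=-3]  = 15
Without intervention: Price = 7 if Demand >= -2 else -3  [with Demand=-3]  = -3; Supply = -Demand - 2*Price + 1  [with Demand=-3, Price=-3]  = 10; Cost = -2*Price + 6  [with Price=-3]  = 12; Revenue = 3*Supply + 2*Cost - 5  [with Supply=10, Cost=12]  = 49; Surplus = Revenue*Demand  [with Revenue=49, Demand=-3]  = -147.
Change = 15 − (-147) = 162.

162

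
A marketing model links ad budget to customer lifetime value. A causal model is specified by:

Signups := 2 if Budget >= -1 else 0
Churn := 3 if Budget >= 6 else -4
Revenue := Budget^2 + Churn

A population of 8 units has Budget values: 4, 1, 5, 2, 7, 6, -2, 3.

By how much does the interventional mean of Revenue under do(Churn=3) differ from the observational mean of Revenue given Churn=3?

-24.5

The intervention sets Churn=3 in all 8 units regardless of Budget. Recomputing Revenue per unit gives 19, 4, 28, 7, 52, 39, 7, 12; average 21.
Observing Churn=3 restricts to units where Churn's equation naturally yields 3: Budget ∈ {7, 6}. In that subpopulation Revenue = 52, 39, mean 45.5.
Difference = 21 − 45.5 = -24.5.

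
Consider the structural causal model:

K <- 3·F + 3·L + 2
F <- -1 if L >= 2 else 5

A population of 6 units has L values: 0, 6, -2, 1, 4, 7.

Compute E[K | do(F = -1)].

Under do(F=-1), F's equation is replaced by F=-1 for every unit. Per-unit K: -1, 17, -7, 2, 11, 20. Mean = 7.

7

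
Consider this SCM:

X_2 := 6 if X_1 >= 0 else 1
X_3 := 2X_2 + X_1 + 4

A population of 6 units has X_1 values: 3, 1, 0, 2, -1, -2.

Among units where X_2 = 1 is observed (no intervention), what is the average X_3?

Observing X_2=1 restricts to units where X_2's equation naturally yields 1: X_1 ∈ {-1, -2}. In that subpopulation X_3 = 5, 4, mean 4.5.

4.5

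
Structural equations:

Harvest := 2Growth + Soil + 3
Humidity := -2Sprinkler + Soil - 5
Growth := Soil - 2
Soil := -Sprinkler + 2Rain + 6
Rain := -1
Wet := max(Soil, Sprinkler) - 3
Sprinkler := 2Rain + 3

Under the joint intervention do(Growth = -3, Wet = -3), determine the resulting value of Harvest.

Setting Growth = -3, Wet = -3 by intervention discards those variables' equations.
Sprinkler = 2Rain + 3  [with Rain=-1]  = 1
Soil = -Sprinkler + 2Rain + 6  [with Sprinkler=1, Rain=-1]  = 3
Harvest = 2Growth + Soil + 3  [with Growth=-3, Soil=3]  = 0

0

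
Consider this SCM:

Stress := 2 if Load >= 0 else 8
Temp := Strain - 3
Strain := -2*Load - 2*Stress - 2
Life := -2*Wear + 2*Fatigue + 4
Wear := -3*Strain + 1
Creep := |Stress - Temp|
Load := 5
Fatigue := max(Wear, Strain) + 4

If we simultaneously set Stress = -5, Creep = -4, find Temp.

-5

The joint intervention fixes Stress = -5, Creep = -4, removing each variable's own equation.
Strain = -2*Load - 2*Stress - 2  [with Load=5, Stress=-5]  = -2
Temp = Strain - 3  [with Strain=-2]  = -5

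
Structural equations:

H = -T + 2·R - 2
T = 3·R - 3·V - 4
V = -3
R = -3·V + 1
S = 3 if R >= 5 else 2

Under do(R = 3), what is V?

-3

Under do(R=3), the mechanism R = -3·V + 1 is discarded; R is fixed at 3.
V is not downstream of the intervention, so its value is determined by the original equations.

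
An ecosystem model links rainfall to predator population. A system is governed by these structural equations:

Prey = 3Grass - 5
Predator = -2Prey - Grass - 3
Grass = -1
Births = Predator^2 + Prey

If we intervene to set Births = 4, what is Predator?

Under do(Births=4), the mechanism Births = Predator^2 + Prey is discarded; Births is fixed at 4.
Since Predator is not a descendant of the intervened variable, it is unaffected.
Prey = 3Grass - 5  [with Grass=-1]  = -8
Predator = -2Prey - Grass - 3  [with Prey=-8, Grass=-1]  = 14

14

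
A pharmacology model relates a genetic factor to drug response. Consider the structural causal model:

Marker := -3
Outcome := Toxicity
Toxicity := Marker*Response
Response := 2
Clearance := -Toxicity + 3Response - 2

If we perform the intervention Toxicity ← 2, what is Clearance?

2

The intervention breaks the incoming arrows to Toxicity: Toxicity := Marker*Response no longer applies, and Toxicity = 2.
Clearance = -Toxicity + 3Response - 2  [with Toxicity=2, Response=2]  = 2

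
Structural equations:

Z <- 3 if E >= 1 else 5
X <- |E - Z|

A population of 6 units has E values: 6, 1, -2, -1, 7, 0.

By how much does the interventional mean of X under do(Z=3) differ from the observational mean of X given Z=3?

0.5

The intervention sets Z=3 in all 6 units regardless of E. Recomputing X per unit gives 3, 2, 5, 4, 4, 3; average 3.5.
Conditioning on Z=3 selects the 3 unit(s) with E ∈ {6, 1, 7}. Their X values: 3, 2, 4. Mean = 3.
Difference = 3.5 − 3 = 0.5.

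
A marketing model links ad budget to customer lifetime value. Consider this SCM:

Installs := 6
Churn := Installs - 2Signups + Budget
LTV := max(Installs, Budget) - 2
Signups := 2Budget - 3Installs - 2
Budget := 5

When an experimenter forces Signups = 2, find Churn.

7

The intervention breaks the incoming arrows to Signups: Signups := 2Budget - 3Installs - 2 no longer applies, and Signups = 2.
Churn = Installs - 2Signups + Budget  [with Installs=6, Signups=2, Budget=5]  = 7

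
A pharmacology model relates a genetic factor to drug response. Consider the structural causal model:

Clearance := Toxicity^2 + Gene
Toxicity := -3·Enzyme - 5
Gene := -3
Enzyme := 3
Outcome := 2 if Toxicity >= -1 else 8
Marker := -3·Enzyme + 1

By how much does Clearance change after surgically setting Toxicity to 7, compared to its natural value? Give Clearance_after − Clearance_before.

-147

Intervening sets Toxicity = 7 and removes its equation (Toxicity := -3·Enzyme - 5).
Clearance = Toxicity^2 + Gene  [with Toxicity=7, Gene=-3]  = 46
Without intervention: Toxicity = -3·Enzyme - 5  [with Enzyme=3]  = -14; Clearance = Toxicity^2 + Gene  [with Toxicity=-14, Gene=-3]  = 193.
Change = 46 − 193 = -147.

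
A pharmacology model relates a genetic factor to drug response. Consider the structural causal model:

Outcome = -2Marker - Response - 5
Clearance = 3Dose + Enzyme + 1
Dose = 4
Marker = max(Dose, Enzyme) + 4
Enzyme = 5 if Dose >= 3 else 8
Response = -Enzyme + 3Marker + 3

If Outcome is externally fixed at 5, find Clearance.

do(Outcome=5) replaces the equation Outcome = -2Marker - Response - 5 with the constant Outcome = 5.
Since Clearance is not a descendant of the intervened variable, it is unaffected.
Enzyme = 5 if Dose >= 3 else 8  [with Dose=4]  = 5
Clearance = 3Dose + Enzyme + 1  [with Dose=4, Enzyme=5]  = 18

18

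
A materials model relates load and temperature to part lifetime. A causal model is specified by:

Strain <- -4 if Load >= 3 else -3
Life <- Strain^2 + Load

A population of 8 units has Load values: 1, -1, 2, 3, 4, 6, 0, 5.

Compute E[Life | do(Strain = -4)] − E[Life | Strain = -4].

Under do(Strain=-4), Strain's equation is replaced by Strain=-4 for every unit. Per-unit Life: 17, 15, 18, 19, 20, 22, 16, 21. Mean = 18.5.
Observing Strain=-4 restricts to units where Strain's equation naturally yields -4: Load ∈ {3, 4, 6, 5}. In that subpopulation Life = 19, 20, 22, 21, mean 20.5.
Difference = 18.5 − 20.5 = -2.

-2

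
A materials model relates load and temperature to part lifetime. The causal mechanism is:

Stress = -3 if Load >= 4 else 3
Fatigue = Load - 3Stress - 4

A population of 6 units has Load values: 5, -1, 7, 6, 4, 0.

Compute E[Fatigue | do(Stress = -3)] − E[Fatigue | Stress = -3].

Every unit gets Stress=-3 under the intervention. Fatigue values become 10, 4, 12, 11, 9, 5; E[Fatigue|do(Stress=-3)] = 8.5.
Conditioning on Stress=-3 selects the 4 unit(s) with Load ∈ {5, 7, 6, 4}. Their Fatigue values: 10, 12, 11, 9. Mean = 10.5.
Difference = 8.5 − 10.5 = -2.

-2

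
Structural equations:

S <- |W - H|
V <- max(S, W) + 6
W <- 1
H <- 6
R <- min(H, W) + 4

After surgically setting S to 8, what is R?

Under do(S=8), the mechanism S <- |W - H| is discarded; S is fixed at 8.
Since R is not a descendant of the intervened variable, it is unaffected.
R = min(H, W) + 4  [with H=6, W=1]  = 5

5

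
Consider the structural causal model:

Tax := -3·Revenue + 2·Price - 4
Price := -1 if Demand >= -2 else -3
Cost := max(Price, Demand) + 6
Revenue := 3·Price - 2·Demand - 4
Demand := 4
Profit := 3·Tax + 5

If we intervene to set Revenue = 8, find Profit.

Under do(Revenue=8), the mechanism Revenue := 3·Price - 2·Demand - 4 is discarded; Revenue is fixed at 8.
Price = -1 if Demand >= -2 else -3  [with Demand=4]  = -1
Tax = -3·Revenue + 2·Price - 4  [with Revenue=8, Price=-1]  = -30
Profit = 3·Tax + 5  [with Tax=-30]  = -85

-85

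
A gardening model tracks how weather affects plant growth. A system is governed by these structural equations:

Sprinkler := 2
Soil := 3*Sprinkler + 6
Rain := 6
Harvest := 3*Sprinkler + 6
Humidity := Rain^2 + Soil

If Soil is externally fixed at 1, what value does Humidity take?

37

The intervention breaks the incoming arrows to Soil: Soil := 3*Sprinkler + 6 no longer applies, and Soil = 1.
Humidity = Rain^2 + Soil  [with Rain=6, Soil=1]  = 37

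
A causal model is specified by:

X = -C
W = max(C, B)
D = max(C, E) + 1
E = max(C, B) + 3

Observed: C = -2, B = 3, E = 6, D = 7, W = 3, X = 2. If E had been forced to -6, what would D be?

-1

The intervention breaks the incoming arrows to E: E = max(C, B) + 3 no longer applies, and E = -6.
D = max(C, E) + 1  [with C=-2, E=-6]  = -1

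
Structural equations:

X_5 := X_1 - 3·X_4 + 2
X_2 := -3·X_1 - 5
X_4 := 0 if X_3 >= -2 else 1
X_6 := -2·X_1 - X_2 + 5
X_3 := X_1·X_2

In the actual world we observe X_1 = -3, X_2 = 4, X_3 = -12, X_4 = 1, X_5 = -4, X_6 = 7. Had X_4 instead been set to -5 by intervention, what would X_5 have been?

14

Intervening sets X_4 = -5 and removes its equation (X_4 := 0 if X_3 >= -2 else 1).
X_5 = X_1 - 3·X_4 + 2  [with X_1=-3, X_4=-5]  = 14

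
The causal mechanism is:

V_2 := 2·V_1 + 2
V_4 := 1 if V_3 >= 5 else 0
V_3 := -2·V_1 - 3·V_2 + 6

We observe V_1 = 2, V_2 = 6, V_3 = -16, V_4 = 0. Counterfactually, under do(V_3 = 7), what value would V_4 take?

The intervention breaks the incoming arrows to V_3: V_3 := -2·V_1 - 3·V_2 + 6 no longer applies, and V_3 = 7.
V_4 = 1 if V_3 >= 5 else 0  [with V_3=7]  = 1

1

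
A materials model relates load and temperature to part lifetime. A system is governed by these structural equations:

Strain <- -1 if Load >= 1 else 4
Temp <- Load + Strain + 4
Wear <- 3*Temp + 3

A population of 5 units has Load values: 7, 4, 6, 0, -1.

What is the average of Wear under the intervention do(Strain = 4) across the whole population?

36.6

Every unit gets Strain=4 under the intervention. Wear values become 48, 39, 45, 27, 24; E[Wear|do(Strain=4)] = 36.6.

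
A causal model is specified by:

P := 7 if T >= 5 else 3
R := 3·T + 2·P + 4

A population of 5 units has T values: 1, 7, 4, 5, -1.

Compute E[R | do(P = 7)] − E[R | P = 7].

-8.4

do(P=7) breaks P's dependence on T. With P=7 fixed, R across the units is 21, 39, 30, 33, 15, mean 27.6.
Observing P=7 restricts to units where P's equation naturally yields 7: T ∈ {7, 5}. In that subpopulation R = 39, 33, mean 36.
Difference = 27.6 − 36 = -8.4.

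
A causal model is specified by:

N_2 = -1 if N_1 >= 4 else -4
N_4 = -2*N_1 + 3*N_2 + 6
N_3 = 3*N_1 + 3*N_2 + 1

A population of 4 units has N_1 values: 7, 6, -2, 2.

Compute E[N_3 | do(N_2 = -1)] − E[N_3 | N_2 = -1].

Every unit gets N_2=-1 under the intervention. N_3 values become 19, 16, -8, 4; E[N_3|do(N_2=-1)] = 7.75.
E[N_3|N_2=-1] averages over only the 2 units with N_2=-1 (N_1 = 7, 6): N_3 = 19, 16, mean 17.5.
Difference = 7.75 − 17.5 = -9.75.

-9.75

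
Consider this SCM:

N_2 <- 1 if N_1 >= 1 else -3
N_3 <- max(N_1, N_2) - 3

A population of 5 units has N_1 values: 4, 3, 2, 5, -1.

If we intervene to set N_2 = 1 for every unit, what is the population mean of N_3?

do(N_2=1) breaks N_2's dependence on N_1. With N_2=1 fixed, N_3 across the units is 1, 0, -1, 2, -2, mean 0.

0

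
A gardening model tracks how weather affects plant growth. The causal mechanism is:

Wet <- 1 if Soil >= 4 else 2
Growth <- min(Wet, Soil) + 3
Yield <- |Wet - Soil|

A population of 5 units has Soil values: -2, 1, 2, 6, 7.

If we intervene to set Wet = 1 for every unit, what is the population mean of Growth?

The intervention sets Wet=1 in all 5 units regardless of Soil. Recomputing Growth per unit gives 1, 4, 4, 4, 4; average 3.4.

3.4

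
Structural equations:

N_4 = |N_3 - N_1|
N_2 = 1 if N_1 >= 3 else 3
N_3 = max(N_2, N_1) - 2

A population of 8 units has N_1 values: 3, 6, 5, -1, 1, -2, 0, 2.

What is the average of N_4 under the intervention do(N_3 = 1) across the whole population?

2.25

Under do(N_3=1), N_3's equation is replaced by N_3=1 for every unit. Per-unit N_4: 2, 5, 4, 2, 0, 3, 1, 1. Mean = 2.25.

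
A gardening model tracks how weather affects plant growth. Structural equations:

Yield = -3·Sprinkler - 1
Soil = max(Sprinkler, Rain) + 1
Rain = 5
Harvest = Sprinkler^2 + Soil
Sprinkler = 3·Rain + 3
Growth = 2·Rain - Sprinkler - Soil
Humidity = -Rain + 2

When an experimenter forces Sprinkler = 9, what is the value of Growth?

Under do(Sprinkler=9), the mechanism Sprinkler = 3·Rain + 3 is discarded; Sprinkler is fixed at 9.
Soil = max(Sprinkler, Rain) + 1  [with Sprinkler=9, Rain=5]  = 10
Growth = 2·Rain - Sprinkler - Soil  [with Rain=5, Sprinkler=9, Soil=10]  = -9

-9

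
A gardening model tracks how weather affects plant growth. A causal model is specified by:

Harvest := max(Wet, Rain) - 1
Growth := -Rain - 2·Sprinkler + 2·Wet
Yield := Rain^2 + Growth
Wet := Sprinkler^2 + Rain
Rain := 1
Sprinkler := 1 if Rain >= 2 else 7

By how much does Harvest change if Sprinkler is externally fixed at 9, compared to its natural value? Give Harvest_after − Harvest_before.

Under do(Sprinkler=9), the mechanism Sprinkler := 1 if Rain >= 2 else 7 is discarded; Sprinkler is fixed at 9.
Wet = Sprinkler^2 + Rain  [with Sprinkler=9, Rain=1]  = 82
Harvest = max(Wet, Rain) - 1  [with Wet=82, Rain=1]  = 81
Without intervention: Sprinkler = 1 if Rain >= 2 else 7  [with Rain=1]  = 7; Wet = Sprinkler^2 + Rain  [with Sprinkler=7, Rain=1]  = 50; Harvest = max(Wet, Rain) - 1  [with Wet=50, Rain=1]  = 49.
Change = 81 − 49 = 32.

32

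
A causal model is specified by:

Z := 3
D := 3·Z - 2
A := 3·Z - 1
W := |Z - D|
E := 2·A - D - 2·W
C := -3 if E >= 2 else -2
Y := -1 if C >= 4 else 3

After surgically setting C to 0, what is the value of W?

do(C=0) replaces the equation C := -3 if E >= 2 else -2 with the constant C = 0.
No directed path runs from C to W, so W keeps its natural value.
D = 3·Z - 2  [with Z=3]  = 7
W = |Z - D|  [with Z=3, D=7]  = 4

4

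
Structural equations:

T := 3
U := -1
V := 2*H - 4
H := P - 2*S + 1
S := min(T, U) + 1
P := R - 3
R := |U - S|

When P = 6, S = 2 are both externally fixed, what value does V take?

2

The joint intervention fixes P = 6, S = 2, removing each variable's own equation.
H = P - 2*S + 1  [with P=6, S=2]  = 3
V = 2*H - 4  [with H=3]  = 2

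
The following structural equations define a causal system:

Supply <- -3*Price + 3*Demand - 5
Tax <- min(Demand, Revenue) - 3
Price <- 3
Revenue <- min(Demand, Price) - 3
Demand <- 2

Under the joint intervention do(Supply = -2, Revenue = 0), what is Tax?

-3

Setting Supply = -2, Revenue = 0 by intervention discards those variables' equations.
Tax = min(Demand, Revenue) - 3  [with Demand=2, Revenue=0]  = -3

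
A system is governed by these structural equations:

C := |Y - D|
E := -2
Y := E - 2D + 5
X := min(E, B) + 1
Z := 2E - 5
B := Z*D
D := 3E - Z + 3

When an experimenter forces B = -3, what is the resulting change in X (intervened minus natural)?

The intervention breaks the incoming arrows to B: B := Z*D no longer applies, and B = -3.
X = min(E, B) + 1  [with E=-2, B=-3]  = -2
Without intervention: Z = 2E - 5  [with E=-2]  = -9; D = 3E - Z + 3  [with E=-2, Z=-9]  = 6; B = Z*D  [with Z=-9, D=6]  = -54; X = min(E, B) + 1  [with E=-2, B=-54]  = -53.
Change = -2 − (-53) = 51.

51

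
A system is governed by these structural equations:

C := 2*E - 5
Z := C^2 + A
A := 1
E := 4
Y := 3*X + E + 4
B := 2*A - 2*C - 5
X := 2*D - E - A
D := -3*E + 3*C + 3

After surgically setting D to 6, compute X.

Intervening sets D = 6 and removes its equation (D := -3*E + 3*C + 3).
X = 2*D - E - A  [with D=6, E=4, A=1]  = 7

7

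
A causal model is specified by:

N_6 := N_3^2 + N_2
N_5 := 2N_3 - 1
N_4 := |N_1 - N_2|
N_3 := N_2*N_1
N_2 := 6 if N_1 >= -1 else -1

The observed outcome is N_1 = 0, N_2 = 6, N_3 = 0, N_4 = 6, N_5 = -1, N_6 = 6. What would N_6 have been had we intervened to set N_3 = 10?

The intervention breaks the incoming arrows to N_3: N_3 := N_2*N_1 no longer applies, and N_3 = 10.
N_2 = 6 if N_1 >= -1 else -1  [with N_1=0]  = 6
N_6 = N_3^2 + N_2  [with N_3=10, N_2=6]  = 106

106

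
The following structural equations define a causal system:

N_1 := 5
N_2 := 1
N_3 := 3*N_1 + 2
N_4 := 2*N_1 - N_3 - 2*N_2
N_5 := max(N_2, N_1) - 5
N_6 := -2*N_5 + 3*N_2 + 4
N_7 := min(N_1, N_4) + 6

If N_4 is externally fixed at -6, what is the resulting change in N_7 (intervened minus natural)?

3

The intervention breaks the incoming arrows to N_4: N_4 := 2*N_1 - N_3 - 2*N_2 no longer applies, and N_4 = -6.
N_7 = min(N_1, N_4) + 6  [with N_1=5, N_4=-6]  = 0
Without intervention: N_3 = 3*N_1 + 2  [with N_1=5]  = 17; N_4 = 2*N_1 - N_3 - 2*N_2  [with N_1=5, N_3=17, N_2=1]  = -9; N_7 = min(N_1, N_4) + 6  [with N_1=5, N_4=-9]  = -3.
Change = 0 − (-3) = 3.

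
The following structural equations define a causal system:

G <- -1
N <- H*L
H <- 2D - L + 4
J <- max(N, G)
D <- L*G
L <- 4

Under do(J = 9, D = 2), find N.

16

Under do(J = 9, D = 2), each intervened variable's structural equation is replaced by its fixed value.
H = 2D - L + 4  [with D=2, L=4]  = 4
N = H*L  [with H=4, L=4]  = 16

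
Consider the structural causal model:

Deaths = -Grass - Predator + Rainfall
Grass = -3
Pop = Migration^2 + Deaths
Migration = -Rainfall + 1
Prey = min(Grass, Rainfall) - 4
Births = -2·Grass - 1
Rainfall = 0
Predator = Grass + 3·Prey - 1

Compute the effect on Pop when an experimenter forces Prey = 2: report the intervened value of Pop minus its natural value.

The intervention breaks the incoming arrows to Prey: Prey = min(Grass, Rainfall) - 4 no longer applies, and Prey = 2.
Predator = Grass + 3·Prey - 1  [with Grass=-3, Prey=2]  = 2
Deaths = -Grass - Predator + Rainfall  [with Grass=-3, Predator=2, Rainfall=0]  = 1
Migration = -Rainfall + 1  [with Rainfall=0]  = 1
Pop = Migration^2 + Deaths  [with Migration=1, Deaths=1]  = 2
Without intervention: Prey = min(Grass, Rainfall) - 4  [with Grass=-3, Rainfall=0]  = -7; Predator = Grass + 3·Prey - 1  [with Grass=-3, Prey=-7]  = -25; Deaths = -Grass - Predator + Rainfall  [with Grass=-3, Predator=-25, Rainfall=0]  = 28; Migration = -Rainfall + 1  [with Rainfall=0]  = 1; Pop = Migration^2 + Deaths  [with Migration=1, Deaths=28]  = 29.
Change = 2 − 29 = -27.

-27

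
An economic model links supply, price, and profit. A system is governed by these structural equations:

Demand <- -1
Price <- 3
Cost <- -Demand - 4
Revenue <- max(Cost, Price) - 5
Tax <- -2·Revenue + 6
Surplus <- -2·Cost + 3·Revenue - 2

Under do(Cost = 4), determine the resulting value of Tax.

8

do(Cost=4) replaces the equation Cost <- -Demand - 4 with the constant Cost = 4.
Revenue = max(Cost, Price) - 5  [with Cost=4, Price=3]  = -1
Tax = -2·Revenue + 6  [with Revenue=-1]  = 8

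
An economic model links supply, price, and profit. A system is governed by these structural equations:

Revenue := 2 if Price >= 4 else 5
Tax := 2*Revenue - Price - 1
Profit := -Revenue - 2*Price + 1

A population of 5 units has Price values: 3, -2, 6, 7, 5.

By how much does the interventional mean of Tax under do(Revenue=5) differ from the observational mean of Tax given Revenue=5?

-3.3

The intervention sets Revenue=5 in all 5 units regardless of Price. Recomputing Tax per unit gives 6, 11, 3, 2, 4; average 5.2.
Conditioning on Revenue=5 selects the 2 unit(s) with Price ∈ {3, -2}. Their Tax values: 6, 11. Mean = 8.5.
Difference = 5.2 − 8.5 = -3.3.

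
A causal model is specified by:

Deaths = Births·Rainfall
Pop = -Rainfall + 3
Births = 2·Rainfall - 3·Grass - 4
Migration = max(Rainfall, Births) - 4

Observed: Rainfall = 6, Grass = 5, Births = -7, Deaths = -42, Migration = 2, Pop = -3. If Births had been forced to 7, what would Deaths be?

The intervention breaks the incoming arrows to Births: Births = 2·Rainfall - 3·Grass - 4 no longer applies, and Births = 7.
Deaths = Births·Rainfall  [with Births=7, Rainfall=6]  = 42

42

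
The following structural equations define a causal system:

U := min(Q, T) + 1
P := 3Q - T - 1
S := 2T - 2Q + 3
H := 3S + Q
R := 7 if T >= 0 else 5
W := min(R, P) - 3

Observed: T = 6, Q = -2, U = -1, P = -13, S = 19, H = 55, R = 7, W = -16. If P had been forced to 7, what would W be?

do(P=7) replaces the equation P := 3Q - T - 1 with the constant P = 7.
R = 7 if T >= 0 else 5  [with T=6]  = 7
W = min(R, P) - 3  [with R=7, P=7]  = 4

4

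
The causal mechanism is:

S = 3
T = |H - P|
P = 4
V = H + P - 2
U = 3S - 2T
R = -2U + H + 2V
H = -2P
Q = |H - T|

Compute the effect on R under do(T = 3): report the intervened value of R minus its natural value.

do(T=3) replaces the equation T = |H - P| with the constant T = 3.
H = -2P  [with P=4]  = -8
V = H + P - 2  [with H=-8, P=4]  = -6
U = 3S - 2T  [with S=3, T=3]  = 3
R = -2U + H + 2V  [with U=3, H=-8, V=-6]  = -26
Without intervention: H = -2P  [with P=4]  = -8; T = |H - P|  [with H=-8, P=4]  = 12; V = H + P - 2  [with H=-8, P=4]  = -6; U = 3S - 2T  [with S=3, T=12]  = -15; R = -2U + H + 2V  [with U=-15, H=-8, V=-6]  = 10.
Change = -26 − 10 = -36.

-36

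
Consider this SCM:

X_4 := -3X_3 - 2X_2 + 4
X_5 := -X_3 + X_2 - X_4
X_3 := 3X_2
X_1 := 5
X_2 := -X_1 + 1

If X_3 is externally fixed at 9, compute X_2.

Under do(X_3=9), the mechanism X_3 := 3X_2 is discarded; X_3 is fixed at 9.
Since X_2 is not a descendant of the intervened variable, it is unaffected.
X_2 = -X_1 + 1  [with X_1=5]  = -4

-4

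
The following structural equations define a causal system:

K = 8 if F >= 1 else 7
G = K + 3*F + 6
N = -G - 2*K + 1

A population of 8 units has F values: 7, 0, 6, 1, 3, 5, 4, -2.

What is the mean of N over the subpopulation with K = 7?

Observing K=7 restricts to units where K's equation naturally yields 7: F ∈ {0, -2}. In that subpopulation N = -26, -20, mean -23.

-23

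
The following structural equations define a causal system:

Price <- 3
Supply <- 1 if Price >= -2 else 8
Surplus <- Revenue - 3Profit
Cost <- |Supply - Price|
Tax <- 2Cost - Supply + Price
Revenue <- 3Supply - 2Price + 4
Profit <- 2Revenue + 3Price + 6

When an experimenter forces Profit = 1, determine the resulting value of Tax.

do(Profit=1) replaces the equation Profit <- 2Revenue + 3Price + 6 with the constant Profit = 1.
Since Tax is not a descendant of the intervened variable, it is unaffected.
Supply = 1 if Price >= -2 else 8  [with Price=3]  = 1
Cost = |Supply - Price|  [with Supply=1, Price=3]  = 2
Tax = 2Cost - Supply + Price  [with Cost=2, Supply=1, Price=3]  = 6

6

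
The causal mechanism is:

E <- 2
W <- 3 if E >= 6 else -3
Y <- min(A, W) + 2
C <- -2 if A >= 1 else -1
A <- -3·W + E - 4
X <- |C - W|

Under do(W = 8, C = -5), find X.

13

The joint intervention fixes W = 8, C = -5, removing each variable's own equation.
X = |C - W|  [with C=-5, W=8]  = 13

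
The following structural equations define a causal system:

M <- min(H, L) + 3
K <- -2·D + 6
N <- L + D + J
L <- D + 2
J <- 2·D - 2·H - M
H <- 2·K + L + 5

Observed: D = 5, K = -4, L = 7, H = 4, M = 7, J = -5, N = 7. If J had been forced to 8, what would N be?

20

Intervening sets J = 8 and removes its equation (J <- 2·D - 2·H - M).
L = D + 2  [with D=5]  = 7
N = L + D + J  [with L=7, D=5, J=8]  = 20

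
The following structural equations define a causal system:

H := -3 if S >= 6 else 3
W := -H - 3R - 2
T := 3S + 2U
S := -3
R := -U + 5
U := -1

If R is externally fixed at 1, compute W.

-8

Intervening sets R = 1 and removes its equation (R := -U + 5).
H = -3 if S >= 6 else 3  [with S=-3]  = 3
W = -H - 3R - 2  [with H=3, R=1]  = -8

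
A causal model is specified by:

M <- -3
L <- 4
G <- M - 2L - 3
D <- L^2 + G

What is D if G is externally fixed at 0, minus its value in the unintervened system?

The intervention breaks the incoming arrows to G: G <- M - 2L - 3 no longer applies, and G = 0.
D = L^2 + G  [with L=4, G=0]  = 16
Without intervention: G = M - 2L - 3  [with M=-3, L=4]  = -14; D = L^2 + G  [with L=4, G=-14]  = 2.
Change = 16 − 2 = 14.

14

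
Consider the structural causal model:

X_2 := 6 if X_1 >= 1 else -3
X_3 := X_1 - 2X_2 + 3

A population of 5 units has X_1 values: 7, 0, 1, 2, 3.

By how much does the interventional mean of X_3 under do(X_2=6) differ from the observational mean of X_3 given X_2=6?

do(X_2=6) breaks X_2's dependence on X_1. With X_2=6 fixed, X_3 across the units is -2, -9, -8, -7, -6, mean -6.4.
Observing X_2=6 restricts to units where X_2's equation naturally yields 6: X_1 ∈ {7, 1, 2, 3}. In that subpopulation X_3 = -2, -8, -7, -6, mean -5.75.
Difference = -6.4 − (-5.75) = -0.65.

-0.65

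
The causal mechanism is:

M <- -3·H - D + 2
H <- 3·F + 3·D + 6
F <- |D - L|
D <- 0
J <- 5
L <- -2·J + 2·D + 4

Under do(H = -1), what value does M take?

The intervention breaks the incoming arrows to H: H <- 3·F + 3·D + 6 no longer applies, and H = -1.
M = -3·H - D + 2  [with H=-1, D=0]  = 5

5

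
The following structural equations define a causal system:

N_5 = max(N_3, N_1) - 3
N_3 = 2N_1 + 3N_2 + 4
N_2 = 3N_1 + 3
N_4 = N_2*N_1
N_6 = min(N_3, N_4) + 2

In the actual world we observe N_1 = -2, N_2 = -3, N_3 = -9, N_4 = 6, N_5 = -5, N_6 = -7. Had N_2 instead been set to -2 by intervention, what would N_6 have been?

Under do(N_2=-2), the mechanism N_2 = 3N_1 + 3 is discarded; N_2 is fixed at -2.
N_3 = 2N_1 + 3N_2 + 4  [with N_1=-2, N_2=-2]  = -6
N_4 = N_2*N_1  [with N_2=-2, N_1=-2]  = 4
N_6 = min(N_3, N_4) + 2  [with N_3=-6, N_4=4]  = -4

-4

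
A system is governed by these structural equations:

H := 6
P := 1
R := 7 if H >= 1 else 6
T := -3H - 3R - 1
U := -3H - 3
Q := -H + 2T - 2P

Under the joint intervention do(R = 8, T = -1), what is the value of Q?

Setting R = 8, T = -1 by intervention discards those variables' equations.
Q = -H + 2T - 2P  [with H=6, T=-1, P=1]  = -10

-10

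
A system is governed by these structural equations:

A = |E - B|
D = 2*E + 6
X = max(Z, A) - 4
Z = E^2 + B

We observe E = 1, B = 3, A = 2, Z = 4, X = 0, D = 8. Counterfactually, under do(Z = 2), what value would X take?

Intervening sets Z = 2 and removes its equation (Z = E^2 + B).
A = |E - B|  [with E=1, B=3]  = 2
X = max(Z, A) - 4  [with Z=2, A=2]  = -2

-2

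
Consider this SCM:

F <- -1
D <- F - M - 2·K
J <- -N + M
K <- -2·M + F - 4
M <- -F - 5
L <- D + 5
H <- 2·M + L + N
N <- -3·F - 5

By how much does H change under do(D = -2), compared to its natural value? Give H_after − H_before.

do(D=-2) replaces the equation D <- F - M - 2·K with the constant D = -2.
M = -F - 5  [with F=-1]  = -4
N = -3·F - 5  [with F=-1]  = -2
L = D + 5  [with D=-2]  = 3
H = 2·M + L + N  [with M=-4, L=3, N=-2]  = -7
Without intervention: M = -F - 5  [with F=-1]  = -4; K = -2·M + F - 4  [with M=-4, F=-1]  = 3; D = F - M - 2·K  [with F=-1, M=-4, K=3]  = -3; N = -3·F - 5  [with F=-1]  = -2; L = D + 5  [with D=-3]  = 2; H = 2·M + L + N  [with M=-4, L=2, N=-2]  = -8.
Change = -7 − (-8) = 1.

1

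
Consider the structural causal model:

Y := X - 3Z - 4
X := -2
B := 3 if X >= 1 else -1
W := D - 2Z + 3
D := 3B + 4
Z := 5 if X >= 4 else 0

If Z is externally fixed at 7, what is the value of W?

Under do(Z=7), the mechanism Z := 5 if X >= 4 else 0 is discarded; Z is fixed at 7.
B = 3 if X >= 1 else -1  [with X=-2]  = -1
D = 3B + 4  [with B=-1]  = 1
W = D - 2Z + 3  [with D=1, Z=7]  = -10

-10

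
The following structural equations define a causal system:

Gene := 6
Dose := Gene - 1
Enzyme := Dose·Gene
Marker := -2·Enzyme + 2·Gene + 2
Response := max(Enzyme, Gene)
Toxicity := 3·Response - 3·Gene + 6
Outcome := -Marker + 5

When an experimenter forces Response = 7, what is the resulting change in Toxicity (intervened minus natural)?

-69

The intervention breaks the incoming arrows to Response: Response := max(Enzyme, Gene) no longer applies, and Response = 7.
Toxicity = 3·Response - 3·Gene + 6  [with Response=7, Gene=6]  = 9
Without intervention: Dose = Gene - 1  [with Gene=6]  = 5; Enzyme = Dose·Gene  [with Dose=5, Gene=6]  = 30; Response = max(Enzyme, Gene)  [with Enzyme=30, Gene=6]  = 30; Toxicity = 3·Response - 3·Gene + 6  [with Response=30, Gene=6]  = 78.
Change = 9 − 78 = -69.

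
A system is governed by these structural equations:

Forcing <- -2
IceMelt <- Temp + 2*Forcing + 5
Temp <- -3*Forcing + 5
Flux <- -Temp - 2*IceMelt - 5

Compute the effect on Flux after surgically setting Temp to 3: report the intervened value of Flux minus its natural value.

Under do(Temp=3), the mechanism Temp <- -3*Forcing + 5 is discarded; Temp is fixed at 3.
IceMelt = Temp + 2*Forcing + 5  [with Temp=3, Forcing=-2]  = 4
Flux = -Temp - 2*IceMelt - 5  [with Temp=3, IceMelt=4]  = -16
Without intervention: Temp = -3*Forcing + 5  [with Forcing=-2]  = 11; IceMelt = Temp + 2*Forcing + 5  [with Temp=11, Forcing=-2]  = 12; Flux = -Temp - 2*IceMelt - 5  [with Temp=11, IceMelt=12]  = -40.
Change = -16 − (-40) = 24.

24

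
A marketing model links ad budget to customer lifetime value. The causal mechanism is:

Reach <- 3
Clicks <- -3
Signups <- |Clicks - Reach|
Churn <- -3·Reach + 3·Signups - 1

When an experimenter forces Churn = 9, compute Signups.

6

Under do(Churn=9), the mechanism Churn <- -3·Reach + 3·Signups - 1 is discarded; Churn is fixed at 9.
Since Signups is not a descendant of the intervened variable, it is unaffected.
Signups = |Clicks - Reach|  [with Clicks=-3, Reach=3]  = 6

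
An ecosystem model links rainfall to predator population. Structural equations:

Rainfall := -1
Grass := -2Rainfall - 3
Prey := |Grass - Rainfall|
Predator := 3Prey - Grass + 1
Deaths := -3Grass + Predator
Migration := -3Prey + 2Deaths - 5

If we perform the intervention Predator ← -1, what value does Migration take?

Under do(Predator=-1), the mechanism Predator := 3Prey - Grass + 1 is discarded; Predator is fixed at -1.
Grass = -2Rainfall - 3  [with Rainfall=-1]  = -1
Prey = |Grass - Rainfall|  [with Grass=-1, Rainfall=-1]  = 0
Deaths = -3Grass + Predator  [with Grass=-1, Predator=-1]  = 2
Migration = -3Prey + 2Deaths - 5  [with Prey=0, Deaths=2]  = -1

-1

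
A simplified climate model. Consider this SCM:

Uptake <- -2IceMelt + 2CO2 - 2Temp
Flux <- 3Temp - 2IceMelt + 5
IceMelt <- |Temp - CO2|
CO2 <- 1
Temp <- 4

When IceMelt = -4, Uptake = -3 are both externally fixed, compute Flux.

The joint intervention fixes IceMelt = -4, Uptake = -3, removing each variable's own equation.
Flux = 3Temp - 2IceMelt + 5  [with Temp=4, IceMelt=-4]  = 25

25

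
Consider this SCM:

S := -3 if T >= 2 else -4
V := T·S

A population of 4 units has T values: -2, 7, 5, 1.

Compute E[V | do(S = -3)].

-8.25

Every unit gets S=-3 under the intervention. V values become 6, -21, -15, -3; E[V|do(S=-3)] = -8.25.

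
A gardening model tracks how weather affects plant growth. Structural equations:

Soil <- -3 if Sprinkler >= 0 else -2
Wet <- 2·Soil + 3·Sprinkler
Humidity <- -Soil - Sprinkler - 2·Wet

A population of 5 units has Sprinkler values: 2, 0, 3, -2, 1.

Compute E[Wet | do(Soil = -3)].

-3.6

Every unit gets Soil=-3 under the intervention. Wet values become 0, -6, 3, -12, -3; E[Wet|do(Soil=-3)] = -3.6.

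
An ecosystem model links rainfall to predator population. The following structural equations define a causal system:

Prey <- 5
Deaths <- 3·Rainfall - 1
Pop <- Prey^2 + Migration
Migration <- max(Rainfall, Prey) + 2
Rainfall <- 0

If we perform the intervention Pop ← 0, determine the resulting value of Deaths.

-1

do(Pop=0) replaces the equation Pop <- Prey^2 + Migration with the constant Pop = 0.
Deaths is not downstream of the intervention, so its value is determined by the original equations.
Deaths = 3·Rainfall - 1  [with Rainfall=0]  = -1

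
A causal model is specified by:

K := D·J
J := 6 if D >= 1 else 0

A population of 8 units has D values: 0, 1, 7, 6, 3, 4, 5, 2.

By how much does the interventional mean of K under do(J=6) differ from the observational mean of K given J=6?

-3

do(J=6) breaks J's dependence on D. With J=6 fixed, K across the units is 0, 6, 42, 36, 18, 24, 30, 12, mean 21.
E[K|J=6] averages over only the 7 units with J=6 (D = 1, 7, 6, 3, 4, 5, 2): K = 6, 42, 36, 18, 24, 30, 12, mean 24.
Difference = 21 − 24 = -3.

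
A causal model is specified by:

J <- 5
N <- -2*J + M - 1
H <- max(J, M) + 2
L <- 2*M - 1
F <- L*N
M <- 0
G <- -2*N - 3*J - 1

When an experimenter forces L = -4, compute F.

Under do(L=-4), the mechanism L <- 2*M - 1 is discarded; L is fixed at -4.
N = -2*J + M - 1  [with J=5, M=0]  = -11
F = L*N  [with L=-4, N=-11]  = 44

44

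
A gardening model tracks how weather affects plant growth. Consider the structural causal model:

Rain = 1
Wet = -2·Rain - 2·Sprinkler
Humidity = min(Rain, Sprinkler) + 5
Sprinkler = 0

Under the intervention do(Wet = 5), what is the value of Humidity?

5

The intervention breaks the incoming arrows to Wet: Wet = -2·Rain - 2·Sprinkler no longer applies, and Wet = 5.
Humidity is not downstream of the intervention, so its value is determined by the original equations.
Humidity = min(Rain, Sprinkler) + 5  [with Rain=1, Sprinkler=0]  = 5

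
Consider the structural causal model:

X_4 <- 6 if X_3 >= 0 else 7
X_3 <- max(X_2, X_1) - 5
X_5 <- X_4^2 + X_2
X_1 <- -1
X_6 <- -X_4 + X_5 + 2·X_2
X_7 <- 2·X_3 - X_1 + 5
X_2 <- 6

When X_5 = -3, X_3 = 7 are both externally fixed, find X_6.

3

The joint intervention fixes X_5 = -3, X_3 = 7, removing each variable's own equation.
X_4 = 6 if X_3 >= 0 else 7  [with X_3=7]  = 6
X_6 = -X_4 + X_5 + 2·X_2  [with X_4=6, X_5=-3, X_2=6]  = 3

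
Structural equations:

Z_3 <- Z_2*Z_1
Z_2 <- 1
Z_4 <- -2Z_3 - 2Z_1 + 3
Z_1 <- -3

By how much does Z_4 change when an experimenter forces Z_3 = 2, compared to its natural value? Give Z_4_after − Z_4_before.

-10

The intervention breaks the incoming arrows to Z_3: Z_3 <- Z_2*Z_1 no longer applies, and Z_3 = 2.
Z_4 = -2Z_3 - 2Z_1 + 3  [with Z_3=2, Z_1=-3]  = 5
Without intervention: Z_3 = Z_2*Z_1  [with Z_2=1, Z_1=-3]  = -3; Z_4 = -2Z_3 - 2Z_1 + 3  [with Z_3=-3, Z_1=-3]  = 15.
Change = 5 − 15 = -10.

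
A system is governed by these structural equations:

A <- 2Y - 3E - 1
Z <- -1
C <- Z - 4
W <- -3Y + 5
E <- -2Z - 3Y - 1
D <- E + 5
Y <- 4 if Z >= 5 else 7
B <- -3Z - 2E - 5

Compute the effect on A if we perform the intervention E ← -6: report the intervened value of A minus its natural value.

-42

do(E=-6) replaces the equation E <- -2Z - 3Y - 1 with the constant E = -6.
Y = 4 if Z >= 5 else 7  [with Z=-1]  = 7
A = 2Y - 3E - 1  [with Y=7, E=-6]  = 31
Without intervention: Y = 4 if Z >= 5 else 7  [with Z=-1]  = 7; E = -2Z - 3Y - 1  [with Z=-1, Y=7]  = -20; A = 2Y - 3E - 1  [with Y=7, E=-20]  = 73.
Change = 31 − 73 = -42.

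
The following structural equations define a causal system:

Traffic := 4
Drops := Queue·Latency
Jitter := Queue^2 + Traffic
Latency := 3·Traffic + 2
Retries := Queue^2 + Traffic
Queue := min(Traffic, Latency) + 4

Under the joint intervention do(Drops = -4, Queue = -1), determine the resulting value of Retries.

5

The joint intervention fixes Drops = -4, Queue = -1, removing each variable's own equation.
Retries = Queue^2 + Traffic  [with Queue=-1, Traffic=4]  = 5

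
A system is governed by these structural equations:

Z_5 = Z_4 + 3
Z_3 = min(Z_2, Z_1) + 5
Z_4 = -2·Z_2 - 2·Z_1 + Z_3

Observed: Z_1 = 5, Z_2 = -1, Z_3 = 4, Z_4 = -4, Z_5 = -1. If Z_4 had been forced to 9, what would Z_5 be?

Intervening sets Z_4 = 9 and removes its equation (Z_4 = -2·Z_2 - 2·Z_1 + Z_3).
Z_5 = Z_4 + 3  [with Z_4=9]  = 12

12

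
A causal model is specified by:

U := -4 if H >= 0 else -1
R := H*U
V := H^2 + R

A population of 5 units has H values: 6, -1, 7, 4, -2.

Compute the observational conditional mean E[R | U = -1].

Conditioning on U=-1 selects the 2 unit(s) with H ∈ {-1, -2}. Their R values: 1, 2. Mean = 1.5.

1.5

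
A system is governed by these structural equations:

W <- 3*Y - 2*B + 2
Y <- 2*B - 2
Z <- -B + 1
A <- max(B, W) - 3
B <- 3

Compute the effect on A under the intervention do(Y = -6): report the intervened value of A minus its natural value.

Under do(Y=-6), the mechanism Y <- 2*B - 2 is discarded; Y is fixed at -6.
W = 3*Y - 2*B + 2  [with Y=-6, B=3]  = -22
A = max(B, W) - 3  [with B=3, W=-22]  = 0
Without intervention: Y = 2*B - 2  [with B=3]  = 4; W = 3*Y - 2*B + 2  [with Y=4, B=3]  = 8; A = max(B, W) - 3  [with B=3, W=8]  = 5.
Change = 0 − 5 = -5.

-5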